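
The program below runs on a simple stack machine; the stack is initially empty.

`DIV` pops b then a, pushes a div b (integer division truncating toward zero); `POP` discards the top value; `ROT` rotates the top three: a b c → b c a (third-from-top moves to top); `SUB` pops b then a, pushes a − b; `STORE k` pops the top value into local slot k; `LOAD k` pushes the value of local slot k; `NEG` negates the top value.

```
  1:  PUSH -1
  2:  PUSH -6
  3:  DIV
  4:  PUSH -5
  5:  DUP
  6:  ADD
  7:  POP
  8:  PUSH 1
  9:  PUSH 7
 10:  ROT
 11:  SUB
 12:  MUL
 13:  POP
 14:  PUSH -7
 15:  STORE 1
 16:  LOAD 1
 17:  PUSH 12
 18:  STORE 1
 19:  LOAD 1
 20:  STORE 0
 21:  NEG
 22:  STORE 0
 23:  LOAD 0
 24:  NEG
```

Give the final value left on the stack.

-7

PUSH -1 : [-1]
PUSH -6 : [-1, -6]
DIV     : [0]
PUSH -5 : [0, -5]
DUP     : [0, -5, -5]
ADD     : [0, -10]
POP     : [0]
PUSH 1  : [0, 1]
PUSH 7  : [0, 1, 7]
ROT     : [1, 7, 0]
SUB     : [1, 7]
MUL     : [7]
POP     : []
PUSH -7 : [-7]
STORE 1 : []
LOAD 1  : [-7]
PUSH 12 : [-7, 12]
STORE 1 : [-7]
LOAD 1  : [-7, 12]
STORE 0 : [-7]
NEG     : [7]
STORE 0 : []
LOAD 0  : [7]
NEG     : [-7]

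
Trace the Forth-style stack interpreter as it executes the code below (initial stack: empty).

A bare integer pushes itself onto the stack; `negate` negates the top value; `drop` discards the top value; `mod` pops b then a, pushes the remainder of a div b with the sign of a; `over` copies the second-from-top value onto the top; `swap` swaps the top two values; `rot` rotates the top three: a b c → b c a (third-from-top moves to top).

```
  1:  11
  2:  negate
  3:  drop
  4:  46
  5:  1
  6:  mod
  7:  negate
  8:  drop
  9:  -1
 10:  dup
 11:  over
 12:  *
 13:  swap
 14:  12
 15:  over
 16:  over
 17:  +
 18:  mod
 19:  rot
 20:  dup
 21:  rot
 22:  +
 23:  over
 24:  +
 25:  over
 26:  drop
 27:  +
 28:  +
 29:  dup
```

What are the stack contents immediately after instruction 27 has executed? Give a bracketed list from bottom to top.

[-1, 4]

11     → 11
negate → -11
drop   → (empty)
46     → 46
1      → 46 1
mod    → 0
negate → 0
drop   → (empty)
-1     → -1
dup    → -1 -1
over   → -1 -1 -1
*      → -1 1
swap   → 1 -1
12     → 1 -1 12
over   → 1 -1 12 -1
over   → 1 -1 12 -1 12
+      → 1 -1 12 11
mod    → 1 -1 1
rot    → -1 1 1
dup    → -1 1 1 1
rot    → -1 1 1 1
+      → -1 1 2
over   → -1 1 2 1
+      → -1 1 3
over   → -1 1 3 1
drop   → -1 1 3
+      → -1 4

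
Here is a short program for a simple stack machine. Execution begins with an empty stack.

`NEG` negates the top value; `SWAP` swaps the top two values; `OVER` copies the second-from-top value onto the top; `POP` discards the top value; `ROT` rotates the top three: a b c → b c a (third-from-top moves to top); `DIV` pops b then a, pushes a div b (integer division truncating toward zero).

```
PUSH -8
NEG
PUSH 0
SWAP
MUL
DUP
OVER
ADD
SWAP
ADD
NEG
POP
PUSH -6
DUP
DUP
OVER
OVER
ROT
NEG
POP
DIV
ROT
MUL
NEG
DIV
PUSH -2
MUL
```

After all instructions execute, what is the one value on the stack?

2

PUSH -8  [-8]
NEG      [8]
PUSH 0   [8, 0]
SWAP     [0, 8]
MUL      [0]
DUP      [0, 0]
OVER     [0, 0, 0]
ADD      [0, 0]
SWAP     [0, 0]
ADD      [0]
NEG      [0]
POP      []
PUSH -6  [-6]
DUP      [-6, -6]
DUP      [-6, -6, -6]
OVER     [-6, -6, -6, -6]
OVER     [-6, -6, -6, -6, -6]
ROT      [-6, -6, -6, -6, -6]
NEG      [-6, -6, -6, -6, 6]
POP      [-6, -6, -6, -6]
DIV      [-6, -6, 1]
ROT      [-6, 1, -6]
MUL      [-6, -6]
NEG      [-6, 6]
DIV      [-1]
PUSH -2  [-1, -2]
MUL      [2]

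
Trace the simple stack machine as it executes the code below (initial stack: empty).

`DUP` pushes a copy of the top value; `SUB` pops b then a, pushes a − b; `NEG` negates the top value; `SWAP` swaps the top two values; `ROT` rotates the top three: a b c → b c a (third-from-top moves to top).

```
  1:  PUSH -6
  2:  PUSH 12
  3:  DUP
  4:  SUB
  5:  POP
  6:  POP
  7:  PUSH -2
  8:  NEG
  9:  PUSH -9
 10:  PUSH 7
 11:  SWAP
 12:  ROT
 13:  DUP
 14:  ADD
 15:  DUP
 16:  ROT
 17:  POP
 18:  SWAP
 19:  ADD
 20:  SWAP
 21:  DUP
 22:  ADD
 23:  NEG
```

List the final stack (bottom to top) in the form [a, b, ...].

[8, -14]

PUSH -6 -> [-6]
PUSH 12 -> [-6, 12]
DUP     -> [-6, 12, 12]
SUB     -> [-6, 0]
POP     -> [-6]
POP     -> []
PUSH -2 -> [-2]
NEG     -> [2]
PUSH -9 -> [2, -9]
PUSH 7  -> [2, -9, 7]
SWAP    -> [2, 7, -9]
ROT     -> [7, -9, 2]
DUP     -> [7, -9, 2, 2]
ADD     -> [7, -9, 4]
DUP     -> [7, -9, 4, 4]
ROT     -> [7, 4, 4, -9]
POP     -> [7, 4, 4]
SWAP    -> [7, 4, 4]
ADD     -> [7, 8]
SWAP    -> [8, 7]
DUP     -> [8, 7, 7]
ADD     -> [8, 14]
NEG     -> [8, -14]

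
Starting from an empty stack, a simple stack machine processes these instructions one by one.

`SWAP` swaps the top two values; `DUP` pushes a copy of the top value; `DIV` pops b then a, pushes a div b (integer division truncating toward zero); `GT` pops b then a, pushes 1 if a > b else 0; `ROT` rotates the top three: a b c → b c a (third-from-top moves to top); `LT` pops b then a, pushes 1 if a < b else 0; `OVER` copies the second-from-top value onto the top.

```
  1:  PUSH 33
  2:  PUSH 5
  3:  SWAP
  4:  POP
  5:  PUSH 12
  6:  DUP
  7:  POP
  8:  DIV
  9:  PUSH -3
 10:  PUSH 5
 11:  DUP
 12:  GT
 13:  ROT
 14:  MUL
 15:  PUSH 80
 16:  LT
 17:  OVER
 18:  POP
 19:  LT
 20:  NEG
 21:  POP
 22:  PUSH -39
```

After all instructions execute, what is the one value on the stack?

-39

PUSH 33  -> [33]
PUSH 5   -> [33, 5]
SWAP     -> [5, 33]
POP      -> [5]
PUSH 12  -> [5, 12]
DUP      -> [5, 12, 12]
POP      -> [5, 12]
DIV      -> [0]
PUSH -3  -> [0, -3]
PUSH 5   -> [0, -3, 5]
DUP      -> [0, -3, 5, 5]
GT       -> [0, -3, 0]
ROT      -> [-3, 0, 0]
MUL      -> [-3, 0]
PUSH 80  -> [-3, 0, 80]
LT       -> [-3, 1]
OVER     -> [-3, 1, -3]
POP      -> [-3, 1]
LT       -> [1]
NEG      -> [-1]
POP      -> []
PUSH -39 -> [-39]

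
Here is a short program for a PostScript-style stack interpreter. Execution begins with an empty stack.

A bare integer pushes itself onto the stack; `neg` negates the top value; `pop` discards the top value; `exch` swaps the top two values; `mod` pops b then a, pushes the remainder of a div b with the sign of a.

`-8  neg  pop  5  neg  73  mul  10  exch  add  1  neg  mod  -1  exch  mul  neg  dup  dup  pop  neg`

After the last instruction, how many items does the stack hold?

2

-8   -> [-8]
neg  -> [8]
pop  -> []
5    -> [5]
neg  -> [-5]
73   -> [-5, 73]
mul  -> [-365]
10   -> [-365, 10]
exch -> [10, -365]
add  -> [-355]
1    -> [-355, 1]
neg  -> [-355, -1]
mod  -> [0]
-1   -> [0, -1]
exch -> [-1, 0]
mul  -> [0]
neg  -> [0]
dup  -> [0, 0]
dup  -> [0, 0, 0]
pop  -> [0, 0]
neg  -> [0, 0]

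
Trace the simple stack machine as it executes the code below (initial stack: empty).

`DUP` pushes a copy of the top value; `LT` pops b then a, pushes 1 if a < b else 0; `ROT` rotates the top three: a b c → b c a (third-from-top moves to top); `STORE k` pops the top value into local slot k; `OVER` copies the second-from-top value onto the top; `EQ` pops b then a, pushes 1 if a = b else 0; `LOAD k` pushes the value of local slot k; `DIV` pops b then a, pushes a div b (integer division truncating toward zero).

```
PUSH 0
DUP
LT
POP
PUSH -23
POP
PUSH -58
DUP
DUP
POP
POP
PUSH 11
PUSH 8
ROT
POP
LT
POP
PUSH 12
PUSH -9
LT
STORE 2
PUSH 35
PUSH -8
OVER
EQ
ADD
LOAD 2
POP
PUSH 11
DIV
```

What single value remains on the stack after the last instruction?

3

PUSH 0    0
DUP       0 0
LT        0
POP       (empty)
PUSH -23  -23
POP       (empty)
PUSH -58  -58
DUP       -58 -58
DUP       -58 -58 -58
POP       -58 -58
POP       -58
PUSH 11   -58 11
PUSH 8    -58 11 8
ROT       11 8 -58
POP       11 8
LT        0
POP       (empty)
PUSH 12   12
PUSH -9   12 -9
LT        0
STORE 2   (empty)
PUSH 35   35
PUSH -8   35 -8
OVER      35 -8 35
EQ        35 0
ADD       35
LOAD 2    35 0
POP       35
PUSH 11   35 11
DIV       3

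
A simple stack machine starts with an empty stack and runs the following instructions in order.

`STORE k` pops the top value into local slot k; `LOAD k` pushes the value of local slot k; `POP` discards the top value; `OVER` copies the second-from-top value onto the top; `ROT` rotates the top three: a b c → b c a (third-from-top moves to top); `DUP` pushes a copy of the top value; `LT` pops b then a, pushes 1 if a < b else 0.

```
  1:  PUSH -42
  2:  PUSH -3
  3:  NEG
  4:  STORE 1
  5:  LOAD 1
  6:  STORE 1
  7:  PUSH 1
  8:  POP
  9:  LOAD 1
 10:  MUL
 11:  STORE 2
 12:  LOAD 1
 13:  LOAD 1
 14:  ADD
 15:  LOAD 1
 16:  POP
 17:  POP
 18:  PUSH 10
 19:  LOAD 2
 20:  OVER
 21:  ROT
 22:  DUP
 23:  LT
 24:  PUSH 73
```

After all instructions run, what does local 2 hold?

-126

PUSH -42  [-42]
PUSH -3   [-42, -3]
NEG       [-42, 3]
STORE 1   [-42]
LOAD 1    [-42, 3]
STORE 1   [-42]
PUSH 1    [-42, 1]
POP       [-42]
LOAD 1    [-42, 3]
MUL       [-126]
STORE 2   []
LOAD 1    [3]
LOAD 1    [3, 3]
ADD       [6]
LOAD 1    [6, 3]
POP       [6]
POP       []
PUSH 10   [10]
LOAD 2    [10, -126]
OVER      [10, -126, 10]
ROT       [-126, 10, 10]
DUP       [-126, 10, 10, 10]
LT        [-126, 10, 0]
PUSH 73   [-126, 10, 0, 73]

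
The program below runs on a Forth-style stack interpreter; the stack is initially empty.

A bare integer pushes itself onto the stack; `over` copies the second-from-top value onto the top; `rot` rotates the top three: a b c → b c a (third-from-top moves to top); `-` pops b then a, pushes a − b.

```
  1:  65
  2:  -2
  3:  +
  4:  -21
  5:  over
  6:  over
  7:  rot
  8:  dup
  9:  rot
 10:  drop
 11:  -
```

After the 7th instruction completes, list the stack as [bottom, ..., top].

[63, 63, -21, -21]

65   → 65
-2   → 65 -2
+    → 63
-21  → 63 -21
over → 63 -21 63
over → 63 -21 63 -21
rot  → 63 63 -21 -21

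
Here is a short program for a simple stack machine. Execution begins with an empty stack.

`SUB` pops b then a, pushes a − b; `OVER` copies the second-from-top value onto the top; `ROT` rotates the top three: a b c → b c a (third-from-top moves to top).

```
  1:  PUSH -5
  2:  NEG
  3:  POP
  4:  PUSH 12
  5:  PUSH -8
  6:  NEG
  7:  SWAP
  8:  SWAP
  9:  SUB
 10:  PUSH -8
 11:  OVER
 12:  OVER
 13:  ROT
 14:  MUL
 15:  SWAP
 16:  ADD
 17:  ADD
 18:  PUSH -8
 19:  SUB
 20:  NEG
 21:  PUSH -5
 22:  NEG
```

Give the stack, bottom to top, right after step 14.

[4, 4, 64]

PUSH -5 -> [-5]
NEG     -> [5]
POP     -> []
PUSH 12 -> [12]
PUSH -8 -> [12, -8]
NEG     -> [12, 8]
SWAP    -> [8, 12]
SWAP    -> [12, 8]
SUB     -> [4]
PUSH -8 -> [4, -8]
OVER    -> [4, -8, 4]
OVER    -> [4, -8, 4, -8]
ROT     -> [4, 4, -8, -8]
MUL     -> [4, 4, 64]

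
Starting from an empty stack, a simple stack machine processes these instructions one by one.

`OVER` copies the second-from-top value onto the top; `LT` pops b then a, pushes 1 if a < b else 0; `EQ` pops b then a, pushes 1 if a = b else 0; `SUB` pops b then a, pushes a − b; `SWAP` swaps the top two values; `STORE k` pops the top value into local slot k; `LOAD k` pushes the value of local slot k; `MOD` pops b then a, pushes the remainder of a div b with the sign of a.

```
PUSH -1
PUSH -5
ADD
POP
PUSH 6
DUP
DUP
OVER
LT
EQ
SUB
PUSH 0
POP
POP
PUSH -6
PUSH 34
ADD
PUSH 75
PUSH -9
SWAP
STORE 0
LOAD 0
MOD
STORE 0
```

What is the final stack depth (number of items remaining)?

PUSH -1 → -1
PUSH -5 → -1 -5
ADD     → -6
POP     → (empty)
PUSH 6  → 6
DUP     → 6 6
DUP     → 6 6 6
OVER    → 6 6 6 6
LT      → 6 6 0
EQ      → 6 0
SUB     → 6
PUSH 0  → 6 0
POP     → 6
POP     → (empty)
PUSH -6 → -6
PUSH 34 → -6 34
ADD     → 28
PUSH 75 → 28 75
PUSH -9 → 28 75 -9
SWAP    → 28 -9 75
STORE 0 → 28 -9
LOAD 0  → 28 -9 75
MOD     → 28 -9
STORE 0 → 28

1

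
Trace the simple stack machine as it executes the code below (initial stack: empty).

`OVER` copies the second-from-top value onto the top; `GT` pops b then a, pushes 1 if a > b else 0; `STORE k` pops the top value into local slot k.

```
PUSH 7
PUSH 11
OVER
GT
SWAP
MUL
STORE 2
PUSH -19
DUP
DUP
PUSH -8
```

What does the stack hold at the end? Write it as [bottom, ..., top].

[-19, -19, -19, -8]

PUSH 7   -> [7]
PUSH 11  -> [7, 11]
OVER     -> [7, 11, 7]
GT       -> [7, 1]
SWAP     -> [1, 7]
MUL      -> [7]
STORE 2  -> []
PUSH -19 -> [-19]
DUP      -> [-19, -19]
DUP      -> [-19, -19, -19]
PUSH -8  -> [-19, -19, -19, -8]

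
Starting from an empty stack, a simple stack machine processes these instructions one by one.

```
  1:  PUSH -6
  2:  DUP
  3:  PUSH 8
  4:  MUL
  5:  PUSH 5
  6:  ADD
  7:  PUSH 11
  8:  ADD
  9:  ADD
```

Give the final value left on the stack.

PUSH -6 → -6
DUP     → -6 -6
PUSH 8  → -6 -6 8
MUL     → -6 -48
PUSH 5  → -6 -48 5
ADD     → -6 -43
PUSH 11 → -6 -43 11
ADD     → -6 -32
ADD     → -38

-38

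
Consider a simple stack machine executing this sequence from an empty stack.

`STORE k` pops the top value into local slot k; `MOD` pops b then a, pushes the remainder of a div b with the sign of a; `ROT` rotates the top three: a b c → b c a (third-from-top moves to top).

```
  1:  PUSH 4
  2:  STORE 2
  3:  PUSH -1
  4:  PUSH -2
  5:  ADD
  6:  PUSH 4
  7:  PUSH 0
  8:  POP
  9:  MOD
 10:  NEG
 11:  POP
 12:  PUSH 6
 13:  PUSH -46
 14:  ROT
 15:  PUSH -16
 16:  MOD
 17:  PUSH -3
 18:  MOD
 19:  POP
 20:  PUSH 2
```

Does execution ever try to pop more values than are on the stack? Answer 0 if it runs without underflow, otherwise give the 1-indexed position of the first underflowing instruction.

14

PUSH 4   : 4
STORE 2  : (empty)
PUSH -1  : -1
PUSH -2  : -1 -2
ADD      : -3
PUSH 4   : -3 4
PUSH 0   : -3 4 0
POP      : -3 4
MOD      : -3
NEG      : 3
POP      : (empty)
PUSH 6   : 6
PUSH -46 : 6 -46
ROT  — needs 3 operands, stack has 2 → underflow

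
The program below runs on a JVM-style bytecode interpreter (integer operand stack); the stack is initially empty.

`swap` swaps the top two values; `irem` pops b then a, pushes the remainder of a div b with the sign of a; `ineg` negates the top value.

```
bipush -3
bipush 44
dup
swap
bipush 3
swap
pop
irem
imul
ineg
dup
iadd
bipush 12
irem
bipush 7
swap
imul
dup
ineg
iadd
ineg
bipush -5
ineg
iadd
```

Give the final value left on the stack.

bipush -3  -3
bipush 44  -3 44
dup        -3 44 44
swap       -3 44 44
bipush 3   -3 44 44 3
swap       -3 44 3 44
pop        -3 44 3
irem       -3 2
imul       -6
ineg       6
dup        6 6
iadd       12
bipush 12  12 12
irem       0
bipush 7   0 7
swap       7 0
imul       0
dup        0 0
ineg       0 0
iadd       0
ineg       0
bipush -5  0 -5
ineg       0 5
iadd       5

5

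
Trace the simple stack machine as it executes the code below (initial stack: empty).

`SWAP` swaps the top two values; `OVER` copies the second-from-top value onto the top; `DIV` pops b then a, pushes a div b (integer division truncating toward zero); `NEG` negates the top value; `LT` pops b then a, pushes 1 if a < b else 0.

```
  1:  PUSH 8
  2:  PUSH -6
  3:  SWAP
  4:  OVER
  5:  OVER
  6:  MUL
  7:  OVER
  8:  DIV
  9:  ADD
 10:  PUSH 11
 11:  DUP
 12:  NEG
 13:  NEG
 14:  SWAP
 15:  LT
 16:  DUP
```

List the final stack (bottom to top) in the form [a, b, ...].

PUSH 8  → 8
PUSH -6 → 8 -6
SWAP    → -6 8
OVER    → -6 8 -6
OVER    → -6 8 -6 8
MUL     → -6 8 -48
OVER    → -6 8 -48 8
DIV     → -6 8 -6
ADD     → -6 2
PUSH 11 → -6 2 11
DUP     → -6 2 11 11
NEG     → -6 2 11 -11
NEG     → -6 2 11 11
SWAP    → -6 2 11 11
LT      → -6 2 0
DUP     → -6 2 0 0

[-6, 2, 0, 0]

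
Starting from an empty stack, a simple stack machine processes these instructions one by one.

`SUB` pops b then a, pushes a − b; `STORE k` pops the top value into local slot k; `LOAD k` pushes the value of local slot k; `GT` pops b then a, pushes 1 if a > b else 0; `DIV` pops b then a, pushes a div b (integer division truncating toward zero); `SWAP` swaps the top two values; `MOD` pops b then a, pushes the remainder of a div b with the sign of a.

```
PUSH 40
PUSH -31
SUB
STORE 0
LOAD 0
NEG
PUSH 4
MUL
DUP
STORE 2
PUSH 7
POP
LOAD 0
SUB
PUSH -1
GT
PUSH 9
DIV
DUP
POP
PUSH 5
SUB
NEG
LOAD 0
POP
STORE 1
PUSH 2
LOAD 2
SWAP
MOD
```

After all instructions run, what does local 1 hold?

5

PUSH 40  : 40
PUSH -31 : 40 -31
SUB      : 71
STORE 0  : (empty)
LOAD 0   : 71
NEG      : -71
PUSH 4   : -71 4
MUL      : -284
DUP      : -284 -284
STORE 2  : -284
PUSH 7   : -284 7
POP      : -284
LOAD 0   : -284 71
SUB      : -355
PUSH -1  : -355 -1
GT       : 0
PUSH 9   : 0 9
DIV      : 0
DUP      : 0 0
POP      : 0
PUSH 5   : 0 5
SUB      : -5
NEG      : 5
LOAD 0   : 5 71
POP      : 5
STORE 1  : (empty)
PUSH 2   : 2
LOAD 2   : 2 -284
SWAP     : -284 2
MOD      : 0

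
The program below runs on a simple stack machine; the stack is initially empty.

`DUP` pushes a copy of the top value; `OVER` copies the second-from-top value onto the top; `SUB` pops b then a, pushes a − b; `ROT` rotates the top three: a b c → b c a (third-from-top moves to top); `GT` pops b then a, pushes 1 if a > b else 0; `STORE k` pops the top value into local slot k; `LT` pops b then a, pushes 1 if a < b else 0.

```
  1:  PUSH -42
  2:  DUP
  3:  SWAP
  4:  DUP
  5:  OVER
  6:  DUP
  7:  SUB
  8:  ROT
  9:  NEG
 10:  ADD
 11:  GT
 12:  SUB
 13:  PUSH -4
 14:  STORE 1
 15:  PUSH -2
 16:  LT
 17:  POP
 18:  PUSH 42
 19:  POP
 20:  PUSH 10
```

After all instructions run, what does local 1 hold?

PUSH -42 : -42
DUP      : -42 -42
SWAP     : -42 -42
DUP      : -42 -42 -42
OVER     : -42 -42 -42 -42
DUP      : -42 -42 -42 -42 -42
SUB      : -42 -42 -42 0
ROT      : -42 -42 0 -42
NEG      : -42 -42 0 42
ADD      : -42 -42 42
GT       : -42 0
SUB      : -42
PUSH -4  : -42 -4
STORE 1  : -42
PUSH -2  : -42 -2
LT       : 1
POP      : (empty)
PUSH 42  : 42
POP      : (empty)
PUSH 10  : 10

-4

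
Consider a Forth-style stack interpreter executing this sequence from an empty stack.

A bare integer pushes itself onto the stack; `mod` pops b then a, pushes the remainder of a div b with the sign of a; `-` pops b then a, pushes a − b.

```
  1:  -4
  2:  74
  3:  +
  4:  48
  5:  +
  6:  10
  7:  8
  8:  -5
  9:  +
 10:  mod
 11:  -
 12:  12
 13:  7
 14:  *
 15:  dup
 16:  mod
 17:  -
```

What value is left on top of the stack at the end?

117

-4  → [-4]
74  → [-4, 74]
+   → [70]
48  → [70, 48]
+   → [118]
10  → [118, 10]
8   → [118, 10, 8]
-5  → [118, 10, 8, -5]
+   → [118, 10, 3]
mod → [118, 1]
-   → [117]
12  → [117, 12]
7   → [117, 12, 7]
*   → [117, 84]
dup → [117, 84, 84]
mod → [117, 0]
-   → [117]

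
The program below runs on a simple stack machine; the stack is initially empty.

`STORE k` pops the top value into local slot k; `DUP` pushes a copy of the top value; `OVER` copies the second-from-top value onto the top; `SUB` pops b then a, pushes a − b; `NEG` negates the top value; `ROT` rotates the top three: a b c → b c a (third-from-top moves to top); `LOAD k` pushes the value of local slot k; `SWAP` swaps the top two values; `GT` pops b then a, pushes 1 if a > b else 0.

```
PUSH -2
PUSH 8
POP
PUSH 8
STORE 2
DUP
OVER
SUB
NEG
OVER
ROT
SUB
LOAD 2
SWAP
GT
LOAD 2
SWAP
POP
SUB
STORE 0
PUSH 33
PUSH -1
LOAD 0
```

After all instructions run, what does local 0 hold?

PUSH -2 → -2
PUSH 8  → -2 8
POP     → -2
PUSH 8  → -2 8
STORE 2 → -2
DUP     → -2 -2
OVER    → -2 -2 -2
SUB     → -2 0
NEG     → -2 0
OVER    → -2 0 -2
ROT     → 0 -2 -2
SUB     → 0 0
LOAD 2  → 0 0 8
SWAP    → 0 8 0
GT      → 0 1
LOAD 2  → 0 1 8
SWAP    → 0 8 1
POP     → 0 8
SUB     → -8
STORE 0 → (empty)
PUSH 33 → 33
PUSH -1 → 33 -1
LOAD 0  → 33 -1 -8

-8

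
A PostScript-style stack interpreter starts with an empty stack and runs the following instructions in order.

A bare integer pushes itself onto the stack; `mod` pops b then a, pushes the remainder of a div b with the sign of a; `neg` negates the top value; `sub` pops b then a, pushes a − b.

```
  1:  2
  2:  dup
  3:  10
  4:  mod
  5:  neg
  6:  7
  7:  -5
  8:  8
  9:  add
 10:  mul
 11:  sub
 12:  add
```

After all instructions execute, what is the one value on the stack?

2    2
dup  2 2
10   2 2 10
mod  2 2
neg  2 -2
7    2 -2 7
-5   2 -2 7 -5
8    2 -2 7 -5 8
add  2 -2 7 3
mul  2 -2 21
sub  2 -23
add  -21

-21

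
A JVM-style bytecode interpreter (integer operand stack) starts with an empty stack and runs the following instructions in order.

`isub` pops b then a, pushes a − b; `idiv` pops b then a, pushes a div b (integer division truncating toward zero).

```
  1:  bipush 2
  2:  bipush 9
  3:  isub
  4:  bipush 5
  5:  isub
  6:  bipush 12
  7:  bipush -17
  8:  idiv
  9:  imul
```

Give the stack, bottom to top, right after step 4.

[-7, 5]

bipush 2 → 2
bipush 9 → 2 9
isub     → -7
bipush 5 → -7 5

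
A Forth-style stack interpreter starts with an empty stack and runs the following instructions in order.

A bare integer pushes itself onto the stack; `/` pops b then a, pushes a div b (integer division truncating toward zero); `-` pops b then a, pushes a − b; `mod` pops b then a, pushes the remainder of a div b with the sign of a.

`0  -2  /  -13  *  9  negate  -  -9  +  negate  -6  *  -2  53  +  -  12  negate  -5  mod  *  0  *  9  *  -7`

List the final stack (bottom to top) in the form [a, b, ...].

[0, -7]

0      → 0
-2     → 0 -2
/      → 0
-13    → 0 -13
*      → 0
9      → 0 9
negate → 0 -9
-      → 9
-9     → 9 -9
+      → 0
negate → 0
-6     → 0 -6
*      → 0
-2     → 0 -2
53     → 0 -2 53
+      → 0 51
-      → -51
12     → -51 12
negate → -51 -12
-5     → -51 -12 -5
mod    → -51 -2
*      → 102
0      → 102 0
*      → 0
9      → 0 9
*      → 0
-7     → 0 -7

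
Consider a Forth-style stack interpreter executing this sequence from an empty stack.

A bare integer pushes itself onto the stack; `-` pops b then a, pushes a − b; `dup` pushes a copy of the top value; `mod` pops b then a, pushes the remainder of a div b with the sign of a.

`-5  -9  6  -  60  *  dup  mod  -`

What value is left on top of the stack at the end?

-5  -> [-5]
-9  -> [-5, -9]
6   -> [-5, -9, 6]
-   -> [-5, -15]
60  -> [-5, -15, 60]
*   -> [-5, -900]
dup -> [-5, -900, -900]
mod -> [-5, 0]
-   -> [-5]

-5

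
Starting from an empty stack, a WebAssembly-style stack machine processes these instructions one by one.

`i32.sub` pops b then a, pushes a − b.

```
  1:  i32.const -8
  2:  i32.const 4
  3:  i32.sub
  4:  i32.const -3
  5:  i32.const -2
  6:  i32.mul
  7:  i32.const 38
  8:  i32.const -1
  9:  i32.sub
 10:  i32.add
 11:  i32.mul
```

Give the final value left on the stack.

i32.const -8  -8
i32.const 4   -8 4
i32.sub       -12
i32.const -3  -12 -3
i32.const -2  -12 -3 -2
i32.mul       -12 6
i32.const 38  -12 6 38
i32.const -1  -12 6 38 -1
i32.sub       -12 6 39
i32.add       -12 45
i32.mul       -540

-540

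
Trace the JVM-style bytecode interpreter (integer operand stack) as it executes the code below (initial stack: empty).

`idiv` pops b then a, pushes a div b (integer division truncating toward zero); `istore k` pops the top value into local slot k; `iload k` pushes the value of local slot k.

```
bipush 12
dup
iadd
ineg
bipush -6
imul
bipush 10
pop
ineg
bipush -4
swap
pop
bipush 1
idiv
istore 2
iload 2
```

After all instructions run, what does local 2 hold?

-4

bipush 12 -> 12
dup       -> 12 12
iadd      -> 24
ineg      -> -24
bipush -6 -> -24 -6
imul      -> 144
bipush 10 -> 144 10
pop       -> 144
ineg      -> -144
bipush -4 -> -144 -4
swap      -> -4 -144
pop       -> -4
bipush 1  -> -4 1
idiv      -> -4
istore 2  -> (empty)
iload 2   -> -4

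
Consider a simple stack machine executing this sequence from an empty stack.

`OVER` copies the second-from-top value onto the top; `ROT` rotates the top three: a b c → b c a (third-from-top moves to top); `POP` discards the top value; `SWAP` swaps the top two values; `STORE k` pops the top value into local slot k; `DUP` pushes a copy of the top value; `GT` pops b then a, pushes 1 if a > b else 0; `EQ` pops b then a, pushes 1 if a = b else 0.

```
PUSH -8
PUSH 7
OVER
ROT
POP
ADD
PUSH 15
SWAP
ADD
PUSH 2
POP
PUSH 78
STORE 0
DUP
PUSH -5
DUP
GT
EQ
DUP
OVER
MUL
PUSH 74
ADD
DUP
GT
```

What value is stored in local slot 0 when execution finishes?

PUSH -8 -> [-8]
PUSH 7  -> [-8, 7]
OVER    -> [-8, 7, -8]
ROT     -> [7, -8, -8]
POP     -> [7, -8]
ADD     -> [-1]
PUSH 15 -> [-1, 15]
SWAP    -> [15, -1]
ADD     -> [14]
PUSH 2  -> [14, 2]
POP     -> [14]
PUSH 78 -> [14, 78]
STORE 0 -> [14]
DUP     -> [14, 14]
PUSH -5 -> [14, 14, -5]
DUP     -> [14, 14, -5, -5]
GT      -> [14, 14, 0]
EQ      -> [14, 0]
DUP     -> [14, 0, 0]
OVER    -> [14, 0, 0, 0]
MUL     -> [14, 0, 0]
PUSH 74 -> [14, 0, 0, 74]
ADD     -> [14, 0, 74]
DUP     -> [14, 0, 74, 74]
GT      -> [14, 0, 0]

78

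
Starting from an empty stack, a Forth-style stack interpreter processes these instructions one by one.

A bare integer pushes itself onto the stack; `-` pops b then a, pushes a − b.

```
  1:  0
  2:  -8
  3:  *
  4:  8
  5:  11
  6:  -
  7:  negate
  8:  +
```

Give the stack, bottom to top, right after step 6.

0  : 0
-8 : 0 -8
*  : 0
8  : 0 8
11 : 0 8 11
-  : 0 -3

[0, -3]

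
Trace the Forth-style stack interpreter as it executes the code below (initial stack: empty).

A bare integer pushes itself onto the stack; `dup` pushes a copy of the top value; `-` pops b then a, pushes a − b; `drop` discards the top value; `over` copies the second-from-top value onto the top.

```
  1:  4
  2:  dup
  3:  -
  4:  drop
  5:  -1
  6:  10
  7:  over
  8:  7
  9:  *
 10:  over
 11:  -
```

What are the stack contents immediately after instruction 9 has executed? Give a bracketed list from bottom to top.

4    → 4
dup  → 4 4
-    → 0
drop → (empty)
-1   → -1
10   → -1 10
over → -1 10 -1
7    → -1 10 -1 7
*    → -1 10 -7

[-1, 10, -7]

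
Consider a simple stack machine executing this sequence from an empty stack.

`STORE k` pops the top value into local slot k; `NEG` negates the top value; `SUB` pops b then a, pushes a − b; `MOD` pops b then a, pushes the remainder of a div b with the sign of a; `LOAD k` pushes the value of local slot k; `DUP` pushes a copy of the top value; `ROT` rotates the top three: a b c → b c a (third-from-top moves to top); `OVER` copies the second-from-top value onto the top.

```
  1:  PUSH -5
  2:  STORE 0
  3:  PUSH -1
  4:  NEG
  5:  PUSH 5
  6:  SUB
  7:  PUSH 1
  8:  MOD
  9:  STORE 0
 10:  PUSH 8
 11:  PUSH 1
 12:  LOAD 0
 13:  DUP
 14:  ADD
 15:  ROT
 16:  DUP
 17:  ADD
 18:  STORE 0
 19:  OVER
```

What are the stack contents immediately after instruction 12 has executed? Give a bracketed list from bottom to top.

[8, 1, 0]

PUSH -5 : [-5]
STORE 0 : []
PUSH -1 : [-1]
NEG     : [1]
PUSH 5  : [1, 5]
SUB     : [-4]
PUSH 1  : [-4, 1]
MOD     : [0]
STORE 0 : []
PUSH 8  : [8]
PUSH 1  : [8, 1]
LOAD 0  : [8, 1, 0]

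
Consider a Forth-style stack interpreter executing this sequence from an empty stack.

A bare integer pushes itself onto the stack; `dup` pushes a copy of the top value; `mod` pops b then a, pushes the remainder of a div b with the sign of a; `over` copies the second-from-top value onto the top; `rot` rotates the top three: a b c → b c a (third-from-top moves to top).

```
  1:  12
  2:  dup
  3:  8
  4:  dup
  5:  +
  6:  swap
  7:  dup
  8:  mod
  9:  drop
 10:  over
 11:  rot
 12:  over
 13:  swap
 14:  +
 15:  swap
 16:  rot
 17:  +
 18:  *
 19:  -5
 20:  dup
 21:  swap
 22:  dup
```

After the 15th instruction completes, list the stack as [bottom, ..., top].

[16, 24, 12]

12   -> 12
dup  -> 12 12
8    -> 12 12 8
dup  -> 12 12 8 8
+    -> 12 12 16
swap -> 12 16 12
dup  -> 12 16 12 12
mod  -> 12 16 0
drop -> 12 16
over -> 12 16 12
rot  -> 16 12 12
over -> 16 12 12 12
swap -> 16 12 12 12
+    -> 16 12 24
swap -> 16 24 12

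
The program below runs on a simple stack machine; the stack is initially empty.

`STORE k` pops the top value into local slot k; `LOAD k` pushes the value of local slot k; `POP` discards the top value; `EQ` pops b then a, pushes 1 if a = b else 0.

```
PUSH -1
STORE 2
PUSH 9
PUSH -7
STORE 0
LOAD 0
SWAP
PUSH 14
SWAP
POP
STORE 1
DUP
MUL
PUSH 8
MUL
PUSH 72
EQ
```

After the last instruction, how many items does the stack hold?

PUSH -1  [-1]
STORE 2  []
PUSH 9   [9]
PUSH -7  [9, -7]
STORE 0  [9]
LOAD 0   [9, -7]
SWAP     [-7, 9]
PUSH 14  [-7, 9, 14]
SWAP     [-7, 14, 9]
POP      [-7, 14]
STORE 1  [-7]
DUP      [-7, -7]
MUL      [49]
PUSH 8   [49, 8]
MUL      [392]
PUSH 72  [392, 72]
EQ       [0]

1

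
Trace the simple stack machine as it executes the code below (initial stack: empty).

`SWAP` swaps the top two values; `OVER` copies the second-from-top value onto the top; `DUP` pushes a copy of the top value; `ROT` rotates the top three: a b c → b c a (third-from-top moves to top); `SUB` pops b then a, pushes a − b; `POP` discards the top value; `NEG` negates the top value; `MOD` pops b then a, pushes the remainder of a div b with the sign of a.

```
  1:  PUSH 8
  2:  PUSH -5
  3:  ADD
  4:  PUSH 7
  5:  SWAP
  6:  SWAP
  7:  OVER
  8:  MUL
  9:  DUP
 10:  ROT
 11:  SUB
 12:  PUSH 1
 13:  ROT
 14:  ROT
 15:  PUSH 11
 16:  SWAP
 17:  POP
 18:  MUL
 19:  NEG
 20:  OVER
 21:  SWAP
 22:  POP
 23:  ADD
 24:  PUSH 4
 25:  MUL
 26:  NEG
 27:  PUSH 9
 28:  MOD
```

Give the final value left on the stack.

PUSH 8   [8]
PUSH -5  [8, -5]
ADD      [3]
PUSH 7   [3, 7]
SWAP     [7, 3]
SWAP     [3, 7]
OVER     [3, 7, 3]
MUL      [3, 21]
DUP      [3, 21, 21]
ROT      [21, 21, 3]
SUB      [21, 18]
PUSH 1   [21, 18, 1]
ROT      [18, 1, 21]
ROT      [1, 21, 18]
PUSH 11  [1, 21, 18, 11]
SWAP     [1, 21, 11, 18]
POP      [1, 21, 11]
MUL      [1, 231]
NEG      [1, -231]
OVER     [1, -231, 1]
SWAP     [1, 1, -231]
POP      [1, 1]
ADD      [2]
PUSH 4   [2, 4]
MUL      [8]
NEG      [-8]
PUSH 9   [-8, 9]
MOD      [-8]

-8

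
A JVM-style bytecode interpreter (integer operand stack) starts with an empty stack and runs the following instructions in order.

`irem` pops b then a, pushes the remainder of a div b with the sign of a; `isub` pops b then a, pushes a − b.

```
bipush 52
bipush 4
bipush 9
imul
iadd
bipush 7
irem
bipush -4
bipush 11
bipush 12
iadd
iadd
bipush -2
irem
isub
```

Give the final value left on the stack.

bipush 52 → [52]
bipush 4  → [52, 4]
bipush 9  → [52, 4, 9]
imul      → [52, 36]
iadd      → [88]
bipush 7  → [88, 7]
irem      → [4]
bipush -4 → [4, -4]
bipush 11 → [4, -4, 11]
bipush 12 → [4, -4, 11, 12]
iadd      → [4, -4, 23]
iadd      → [4, 19]
bipush -2 → [4, 19, -2]
irem      → [4, 1]
isub      → [3]

3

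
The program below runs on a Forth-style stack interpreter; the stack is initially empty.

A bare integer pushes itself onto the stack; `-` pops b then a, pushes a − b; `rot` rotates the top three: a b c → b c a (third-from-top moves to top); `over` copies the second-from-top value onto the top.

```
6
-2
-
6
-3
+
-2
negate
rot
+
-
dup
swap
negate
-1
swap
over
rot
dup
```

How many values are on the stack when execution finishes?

5

6      : 6
-2     : 6 -2
-      : 8
6      : 8 6
-3     : 8 6 -3
+      : 8 3
-2     : 8 3 -2
negate : 8 3 2
rot    : 3 2 8
+      : 3 10
-      : -7
dup    : -7 -7
swap   : -7 -7
negate : -7 7
-1     : -7 7 -1
swap   : -7 -1 7
over   : -7 -1 7 -1
rot    : -7 7 -1 -1
dup    : -7 7 -1 -1 -1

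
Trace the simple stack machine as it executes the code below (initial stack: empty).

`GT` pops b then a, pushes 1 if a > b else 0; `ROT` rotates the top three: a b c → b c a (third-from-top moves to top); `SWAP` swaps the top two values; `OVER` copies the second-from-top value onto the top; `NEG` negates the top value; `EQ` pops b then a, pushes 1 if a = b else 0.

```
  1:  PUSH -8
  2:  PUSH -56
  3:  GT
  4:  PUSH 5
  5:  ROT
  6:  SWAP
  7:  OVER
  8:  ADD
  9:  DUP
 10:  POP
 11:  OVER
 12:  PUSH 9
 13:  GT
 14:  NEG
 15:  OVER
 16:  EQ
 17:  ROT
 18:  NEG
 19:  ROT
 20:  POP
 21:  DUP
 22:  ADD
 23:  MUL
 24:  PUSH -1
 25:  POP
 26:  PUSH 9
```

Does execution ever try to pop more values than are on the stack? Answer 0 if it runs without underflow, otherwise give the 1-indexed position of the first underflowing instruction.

PUSH -8  -> -8
PUSH -56 -> -8 -56
GT       -> 1
PUSH 5   -> 1 5
ROT  — needs 3 operands, stack has 2 → underflow

5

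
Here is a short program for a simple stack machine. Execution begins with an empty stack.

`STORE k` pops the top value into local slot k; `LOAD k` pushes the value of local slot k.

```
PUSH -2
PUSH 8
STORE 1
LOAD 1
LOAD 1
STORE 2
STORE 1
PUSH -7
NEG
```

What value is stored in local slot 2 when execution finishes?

PUSH -2 : [-2]
PUSH 8  : [-2, 8]
STORE 1 : [-2]
LOAD 1  : [-2, 8]
LOAD 1  : [-2, 8, 8]
STORE 2 : [-2, 8]
STORE 1 : [-2]
PUSH -7 : [-2, -7]
NEG     : [-2, 7]

8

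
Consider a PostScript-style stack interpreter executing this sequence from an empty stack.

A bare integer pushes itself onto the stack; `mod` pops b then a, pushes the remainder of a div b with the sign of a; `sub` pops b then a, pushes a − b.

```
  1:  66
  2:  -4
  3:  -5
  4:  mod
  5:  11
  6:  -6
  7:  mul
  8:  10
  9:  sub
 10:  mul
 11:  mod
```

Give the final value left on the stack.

66

66   66
-4   66 -4
-5   66 -4 -5
mod  66 -4
11   66 -4 11
-6   66 -4 11 -6
mul  66 -4 -66
10   66 -4 -66 10
sub  66 -4 -76
mul  66 304
mod  66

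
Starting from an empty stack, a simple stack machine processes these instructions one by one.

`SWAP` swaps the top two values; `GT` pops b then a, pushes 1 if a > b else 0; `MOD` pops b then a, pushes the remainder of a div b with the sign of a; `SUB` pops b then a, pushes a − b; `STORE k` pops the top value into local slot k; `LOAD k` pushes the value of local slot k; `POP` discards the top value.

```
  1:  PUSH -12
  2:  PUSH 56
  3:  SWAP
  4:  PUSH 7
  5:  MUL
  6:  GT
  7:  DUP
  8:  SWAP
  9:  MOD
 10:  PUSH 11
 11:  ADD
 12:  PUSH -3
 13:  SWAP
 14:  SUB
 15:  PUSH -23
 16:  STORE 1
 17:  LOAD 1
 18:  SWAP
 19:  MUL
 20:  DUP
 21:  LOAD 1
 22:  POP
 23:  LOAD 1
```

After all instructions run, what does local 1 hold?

PUSH -12 : -12
PUSH 56  : -12 56
SWAP     : 56 -12
PUSH 7   : 56 -12 7
MUL      : 56 -84
GT       : 1
DUP      : 1 1
SWAP     : 1 1
MOD      : 0
PUSH 11  : 0 11
ADD      : 11
PUSH -3  : 11 -3
SWAP     : -3 11
SUB      : -14
PUSH -23 : -14 -23
STORE 1  : -14
LOAD 1   : -14 -23
SWAP     : -23 -14
MUL      : 322
DUP      : 322 322
LOAD 1   : 322 322 -23
POP      : 322 322
LOAD 1   : 322 322 -23

-23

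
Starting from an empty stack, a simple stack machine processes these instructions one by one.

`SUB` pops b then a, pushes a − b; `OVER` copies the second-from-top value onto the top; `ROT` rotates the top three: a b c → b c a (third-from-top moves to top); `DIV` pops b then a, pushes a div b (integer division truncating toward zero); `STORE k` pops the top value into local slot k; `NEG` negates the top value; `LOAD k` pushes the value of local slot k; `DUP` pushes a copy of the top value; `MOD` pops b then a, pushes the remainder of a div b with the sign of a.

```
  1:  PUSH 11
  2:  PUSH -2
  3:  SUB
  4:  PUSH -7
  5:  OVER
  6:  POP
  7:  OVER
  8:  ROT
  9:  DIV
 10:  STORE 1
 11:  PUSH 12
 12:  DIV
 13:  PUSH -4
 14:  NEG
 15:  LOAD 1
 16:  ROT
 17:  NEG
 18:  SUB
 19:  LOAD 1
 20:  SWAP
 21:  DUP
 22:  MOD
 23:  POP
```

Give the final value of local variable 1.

PUSH 11  11
PUSH -2  11 -2
SUB      13
PUSH -7  13 -7
OVER     13 -7 13
POP      13 -7
OVER     13 -7 13
ROT      -7 13 13
DIV      -7 1
STORE 1  -7
PUSH 12  -7 12
DIV      0
PUSH -4  0 -4
NEG      0 4
LOAD 1   0 4 1
ROT      4 1 0
NEG      4 1 0
SUB      4 1
LOAD 1   4 1 1
SWAP     4 1 1
DUP      4 1 1 1
MOD      4 1 0
POP      4 1

1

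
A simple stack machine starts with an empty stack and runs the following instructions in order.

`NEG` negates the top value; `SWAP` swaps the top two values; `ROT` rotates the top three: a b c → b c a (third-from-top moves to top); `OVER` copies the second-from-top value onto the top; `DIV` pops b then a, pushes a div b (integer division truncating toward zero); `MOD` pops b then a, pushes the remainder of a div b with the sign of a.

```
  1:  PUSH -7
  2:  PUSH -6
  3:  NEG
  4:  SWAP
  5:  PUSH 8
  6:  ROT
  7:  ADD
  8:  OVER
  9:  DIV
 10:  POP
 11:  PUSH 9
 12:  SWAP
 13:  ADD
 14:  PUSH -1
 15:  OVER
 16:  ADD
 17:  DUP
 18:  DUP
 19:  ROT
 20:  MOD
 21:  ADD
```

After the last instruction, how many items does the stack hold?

2

PUSH -7 : -7
PUSH -6 : -7 -6
NEG     : -7 6
SWAP    : 6 -7
PUSH 8  : 6 -7 8
ROT     : -7 8 6
ADD     : -7 14
OVER    : -7 14 -7
DIV     : -7 -2
POP     : -7
PUSH 9  : -7 9
SWAP    : 9 -7
ADD     : 2
PUSH -1 : 2 -1
OVER    : 2 -1 2
ADD     : 2 1
DUP     : 2 1 1
DUP     : 2 1 1 1
ROT     : 2 1 1 1
MOD     : 2 1 0
ADD     : 2 1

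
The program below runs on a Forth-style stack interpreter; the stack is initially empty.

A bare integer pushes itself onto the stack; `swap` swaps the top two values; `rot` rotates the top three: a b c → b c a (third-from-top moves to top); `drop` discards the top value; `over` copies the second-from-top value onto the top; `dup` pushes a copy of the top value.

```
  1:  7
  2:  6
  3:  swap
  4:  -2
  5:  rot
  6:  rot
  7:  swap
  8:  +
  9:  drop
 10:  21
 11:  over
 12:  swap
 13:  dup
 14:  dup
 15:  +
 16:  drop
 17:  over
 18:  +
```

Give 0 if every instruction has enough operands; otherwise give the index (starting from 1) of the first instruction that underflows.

7    : [7]
6    : [7, 6]
swap : [6, 7]
-2   : [6, 7, -2]
rot  : [7, -2, 6]
rot  : [-2, 6, 7]
swap : [-2, 7, 6]
+    : [-2, 13]
drop : [-2]
21   : [-2, 21]
over : [-2, 21, -2]
swap : [-2, -2, 21]
dup  : [-2, -2, 21, 21]
dup  : [-2, -2, 21, 21, 21]
+    : [-2, -2, 21, 42]
drop : [-2, -2, 21]
over : [-2, -2, 21, -2]
+    : [-2, -2, 19]

0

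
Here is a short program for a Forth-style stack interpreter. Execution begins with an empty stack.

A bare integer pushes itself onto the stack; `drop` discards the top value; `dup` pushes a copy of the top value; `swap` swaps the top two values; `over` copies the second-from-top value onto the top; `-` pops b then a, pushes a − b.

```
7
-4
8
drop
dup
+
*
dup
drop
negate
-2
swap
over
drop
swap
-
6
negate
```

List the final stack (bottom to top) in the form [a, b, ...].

7      : [7]
-4     : [7, -4]
8      : [7, -4, 8]
drop   : [7, -4]
dup    : [7, -4, -4]
+      : [7, -8]
*      : [-56]
dup    : [-56, -56]
drop   : [-56]
negate : [56]
-2     : [56, -2]
swap   : [-2, 56]
over   : [-2, 56, -2]
drop   : [-2, 56]
swap   : [56, -2]
-      : [58]
6      : [58, 6]
negate : [58, -6]

[58, -6]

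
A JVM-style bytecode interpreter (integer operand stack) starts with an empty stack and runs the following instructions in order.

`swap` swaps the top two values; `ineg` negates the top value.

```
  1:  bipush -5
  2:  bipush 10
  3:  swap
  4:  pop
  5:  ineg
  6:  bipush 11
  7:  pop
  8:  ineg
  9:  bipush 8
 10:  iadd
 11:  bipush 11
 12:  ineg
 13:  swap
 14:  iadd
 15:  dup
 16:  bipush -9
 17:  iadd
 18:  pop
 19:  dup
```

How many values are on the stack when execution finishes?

bipush -5 -> [-5]
bipush 10 -> [-5, 10]
swap      -> [10, -5]
pop       -> [10]
ineg      -> [-10]
bipush 11 -> [-10, 11]
pop       -> [-10]
ineg      -> [10]
bipush 8  -> [10, 8]
iadd      -> [18]
bipush 11 -> [18, 11]
ineg      -> [18, -11]
swap      -> [-11, 18]
iadd      -> [7]
dup       -> [7, 7]
bipush -9 -> [7, 7, -9]
iadd      -> [7, -2]
pop       -> [7]
dup       -> [7, 7]

2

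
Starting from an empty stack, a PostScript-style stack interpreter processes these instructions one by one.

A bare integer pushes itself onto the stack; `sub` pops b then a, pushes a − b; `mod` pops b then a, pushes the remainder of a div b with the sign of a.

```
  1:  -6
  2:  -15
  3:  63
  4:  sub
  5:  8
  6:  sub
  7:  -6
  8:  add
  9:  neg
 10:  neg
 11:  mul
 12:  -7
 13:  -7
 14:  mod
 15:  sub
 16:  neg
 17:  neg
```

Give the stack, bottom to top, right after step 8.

[-6, -92]

-6  : [-6]
-15 : [-6, -15]
63  : [-6, -15, 63]
sub : [-6, -78]
8   : [-6, -78, 8]
sub : [-6, -86]
-6  : [-6, -86, -6]
add : [-6, -92]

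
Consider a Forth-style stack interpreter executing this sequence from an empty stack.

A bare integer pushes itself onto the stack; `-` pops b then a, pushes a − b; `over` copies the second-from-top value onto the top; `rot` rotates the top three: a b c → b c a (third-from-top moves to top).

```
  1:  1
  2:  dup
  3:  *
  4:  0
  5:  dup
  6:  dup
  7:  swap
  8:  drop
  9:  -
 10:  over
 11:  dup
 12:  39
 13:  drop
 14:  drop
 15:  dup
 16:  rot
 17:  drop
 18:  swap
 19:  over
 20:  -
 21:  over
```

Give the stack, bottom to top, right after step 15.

[1, 0, 1, 1]

1    → [1]
dup  → [1, 1]
*    → [1]
0    → [1, 0]
dup  → [1, 0, 0]
dup  → [1, 0, 0, 0]
swap → [1, 0, 0, 0]
drop → [1, 0, 0]
-    → [1, 0]
over → [1, 0, 1]
dup  → [1, 0, 1, 1]
39   → [1, 0, 1, 1, 39]
drop → [1, 0, 1, 1]
drop → [1, 0, 1]
dup  → [1, 0, 1, 1]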